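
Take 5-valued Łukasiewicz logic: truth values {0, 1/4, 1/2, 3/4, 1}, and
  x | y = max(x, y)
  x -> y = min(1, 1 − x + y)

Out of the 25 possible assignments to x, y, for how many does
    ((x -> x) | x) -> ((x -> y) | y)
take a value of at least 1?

15

value 1: 15 assignments (counts)
value 3/4: 4 assignments
value 1/2: 3 assignments
value 1/4: 2 assignments
value 0: 1 assignment
So 15 of the 25 assignments meet the threshold.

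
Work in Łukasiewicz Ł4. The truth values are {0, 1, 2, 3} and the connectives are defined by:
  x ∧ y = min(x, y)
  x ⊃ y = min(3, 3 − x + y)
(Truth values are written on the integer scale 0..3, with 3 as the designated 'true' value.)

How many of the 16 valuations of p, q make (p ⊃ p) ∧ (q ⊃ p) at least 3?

p = 0, q = 0 ↦ 3  ≥
p = 0, q = 1 ↦ 2  <
p = 0, q = 2 ↦ 1  <
p = 0, q = 3 ↦ 0  <
p = 1, q = 0 ↦ 3  ≥
p = 1, q = 1 ↦ 3  ≥
p = 1, q = 2 ↦ 2  <
p = 1, q = 3 ↦ 1  <
p = 2, q = 0 ↦ 3  ≥
p = 2, q = 1 ↦ 3  ≥
p = 2, q = 2 ↦ 3  ≥
p = 2, q = 3 ↦ 2  <
p = 3, q = 0 ↦ 3  ≥
p = 3, q = 1 ↦ 3  ≥
p = 3, q = 2 ↦ 3  ≥
p = 3, q = 3 ↦ 3  ≥
So 10 of the 16 assignments meet the threshold.

10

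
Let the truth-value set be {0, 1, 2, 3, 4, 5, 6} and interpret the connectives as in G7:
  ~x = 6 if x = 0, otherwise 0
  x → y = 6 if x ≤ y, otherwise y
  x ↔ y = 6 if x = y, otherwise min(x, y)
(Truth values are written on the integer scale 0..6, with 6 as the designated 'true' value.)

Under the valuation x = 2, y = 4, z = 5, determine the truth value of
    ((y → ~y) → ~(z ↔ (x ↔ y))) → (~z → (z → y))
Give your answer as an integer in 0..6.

6

~y = ~4 = 0
y → ~y = 4 → 0 = 0
x ↔ y = 2 ↔ 4 = 2
z ↔ (x ↔ y) = 5 ↔ 2 = 2
~(z ↔ (x ↔ y)) = ~2 = 0
(y → ~y) → ~(z ↔ (x ↔ y)) = 0 → 0 = 6
~z = ~5 = 0
z → y = 5 → 4 = 4
~z → (z → y) = 0 → 4 = 6
((y → ~y) → ~(z ↔ (x ↔ y))) → (~z → (z → y)) = 6 → 6 = 6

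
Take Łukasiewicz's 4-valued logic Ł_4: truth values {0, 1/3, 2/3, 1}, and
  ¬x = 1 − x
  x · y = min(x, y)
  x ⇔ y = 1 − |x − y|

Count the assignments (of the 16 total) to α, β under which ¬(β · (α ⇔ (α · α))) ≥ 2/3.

α = 0, β = 0 ↦ 1  ≥
α = 0, β = 1/3 ↦ 2/3  ≥
α = 0, β = 2/3 ↦ 1/3  <
α = 0, β = 1 ↦ 0  <
α = 1/3, β = 0 ↦ 1  ≥
α = 1/3, β = 1/3 ↦ 2/3  ≥
α = 1/3, β = 2/3 ↦ 1/3  <
α = 1/3, β = 1 ↦ 0  <
α = 2/3, β = 0 ↦ 1  ≥
α = 2/3, β = 1/3 ↦ 2/3  ≥
α = 2/3, β = 2/3 ↦ 1/3  <
α = 2/3, β = 1 ↦ 0  <
α = 1, β = 0 ↦ 1  ≥
α = 1, β = 1/3 ↦ 2/3  ≥
α = 1, β = 2/3 ↦ 1/3  <
α = 1, β = 1 ↦ 0  <
So 8 of the 16 assignments meet the threshold.

8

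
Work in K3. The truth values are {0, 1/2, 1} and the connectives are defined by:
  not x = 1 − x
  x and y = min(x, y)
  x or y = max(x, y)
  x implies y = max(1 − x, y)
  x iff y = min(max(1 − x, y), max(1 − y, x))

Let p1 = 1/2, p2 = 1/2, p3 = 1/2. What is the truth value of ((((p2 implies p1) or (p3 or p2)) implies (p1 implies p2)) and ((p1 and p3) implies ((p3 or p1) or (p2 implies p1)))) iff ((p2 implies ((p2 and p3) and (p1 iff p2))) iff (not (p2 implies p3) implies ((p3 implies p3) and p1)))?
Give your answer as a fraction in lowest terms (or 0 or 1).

1/2

p2 implies p1 = 1/2 implies 1/2 = 1/2
p3 or p2 = 1/2 or 1/2 = 1/2
(p2 implies p1) or (p3 or p2) = 1/2 or 1/2 = 1/2
p1 implies p2 = 1/2 implies 1/2 = 1/2
((p2 implies p1) or (p3 or p2)) implies (p1 implies p2) = 1/2 implies 1/2 = 1/2
p1 and p3 = 1/2 and 1/2 = 1/2
p3 or p1 = 1/2 or 1/2 = 1/2
p2 implies p1 = 1/2 implies 1/2 = 1/2
(p3 or p1) or (p2 implies p1) = 1/2 or 1/2 = 1/2
(p1 and p3) implies ((p3 or p1) or (p2 implies p1)) = 1/2 implies 1/2 = 1/2
(((p2 implies p1) or (p3 or p2)) implies (p1 implies p2)) and ((p1 and p3) implies ((p3 or p1) or (p2 implies p1))) = 1/2 and 1/2 = 1/2
p2 and p3 = 1/2 and 1/2 = 1/2
p1 iff p2 = 1/2 iff 1/2 = 1/2
(p2 and p3) and (p1 iff p2) = 1/2 and 1/2 = 1/2
p2 implies ((p2 and p3) and (p1 iff p2)) = 1/2 implies 1/2 = 1/2
p2 implies p3 = 1/2 implies 1/2 = 1/2
not (p2 implies p3) = not 1/2 = 1/2
p3 implies p3 = 1/2 implies 1/2 = 1/2
(p3 implies p3) and p1 = 1/2 and 1/2 = 1/2
not (p2 implies p3) implies ((p3 implies p3) and p1) = 1/2 implies 1/2 = 1/2
(p2 implies ((p2 and p3) and (p1 iff p2))) iff (not (p2 implies p3) implies ((p3 implies p3) and p1)) = 1/2 iff 1/2 = 1/2
((((p2 implies p1) or (p3 or p2)) implies (p1 implies p2)) and ((p1 and p3) implies ((p3 or p1) or (p2 implies p1)))) iff ((p2 implies ((p2 and p3) and (p1 iff p2))) iff (not (p2 implies p3) implies ((p3 implies p3) and p1))) = 1/2 iff 1/2 = 1/2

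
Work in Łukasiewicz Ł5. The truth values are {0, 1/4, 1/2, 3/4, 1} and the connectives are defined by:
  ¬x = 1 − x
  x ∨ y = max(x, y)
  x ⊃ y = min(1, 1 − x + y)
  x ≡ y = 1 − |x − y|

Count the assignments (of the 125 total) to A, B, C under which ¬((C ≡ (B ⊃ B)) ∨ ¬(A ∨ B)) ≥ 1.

value 1: 9 assignments (counts)
value 3/4: 23 assignments
value 1/2: 31 assignments
value 1/4: 33 assignments
value 0: 29 assignments
So 9 of the 125 assignments meet the threshold.

9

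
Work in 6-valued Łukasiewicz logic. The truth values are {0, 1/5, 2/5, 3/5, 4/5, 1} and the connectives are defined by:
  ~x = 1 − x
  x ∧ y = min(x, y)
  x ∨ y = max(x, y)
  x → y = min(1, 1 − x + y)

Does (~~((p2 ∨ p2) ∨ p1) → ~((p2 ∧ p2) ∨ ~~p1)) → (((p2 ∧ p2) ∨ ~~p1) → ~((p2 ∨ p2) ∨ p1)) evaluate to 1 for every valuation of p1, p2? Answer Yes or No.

At p1 = 0, p2 = 1/5, for instance:
p2 ∨ p2 = 1/5 ∨ 1/5 = 1/5
(p2 ∨ p2) ∨ p1 = 1/5 ∨ 0 = 1/5
~((p2 ∨ p2) ∨ p1) = ~1/5 = 4/5
~~((p2 ∨ p2) ∨ p1) = ~4/5 = 1/5
p2 ∧ p2 = 1/5 ∧ 1/5 = 1/5
~p1 = ~0 = 1
~~p1 = ~1 = 0
(p2 ∧ p2) ∨ ~~p1 = 1/5 ∨ 0 = 1/5
~((p2 ∧ p2) ∨ ~~p1) = ~1/5 = 4/5
~~((p2 ∨ p2) ∨ p1) → ~((p2 ∧ p2) ∨ ~~p1) = 1/5 → 4/5 = 1
((p2 ∧ p2) ∨ ~~p1) → ~((p2 ∨ p2) ∨ p1) = 1/5 → 4/5 = 1
(~~((p2 ∨ p2) ∨ p1) → ~((p2 ∧ p2) ∨ ~~p1)) → (((p2 ∧ p2) ∨ ~~p1) → ~((p2 ∨ p2) ∨ p1)) = 1 → 1 = 1
and checking the remaining 35 assignments likewise gives ≥ 1 in every case.

Yes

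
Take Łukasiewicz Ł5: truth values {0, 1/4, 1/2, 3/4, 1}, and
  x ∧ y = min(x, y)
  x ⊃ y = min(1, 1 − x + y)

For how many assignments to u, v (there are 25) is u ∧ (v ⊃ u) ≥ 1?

value 1: 5 assignments (counts)
value 3/4: 5 assignments
value 1/2: 5 assignments
value 1/4: 5 assignments
value 0: 5 assignments
So 5 of the 25 assignments meet the threshold.

5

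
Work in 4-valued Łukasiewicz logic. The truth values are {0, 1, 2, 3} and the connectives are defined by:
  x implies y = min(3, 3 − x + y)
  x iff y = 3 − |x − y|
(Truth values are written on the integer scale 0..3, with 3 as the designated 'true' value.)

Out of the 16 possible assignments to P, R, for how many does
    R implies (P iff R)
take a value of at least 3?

12

P = 0, R = 0 ↦ 3  ≥
P = 0, R = 1 ↦ 3  ≥
P = 0, R = 2 ↦ 2  <
P = 0, R = 3 ↦ 0  <
P = 1, R = 0 ↦ 3  ≥
P = 1, R = 1 ↦ 3  ≥
P = 1, R = 2 ↦ 3  ≥
P = 1, R = 3 ↦ 1  <
P = 2, R = 0 ↦ 3  ≥
P = 2, R = 1 ↦ 3  ≥
P = 2, R = 2 ↦ 3  ≥
P = 2, R = 3 ↦ 2  <
P = 3, R = 0 ↦ 3  ≥
P = 3, R = 1 ↦ 3  ≥
P = 3, R = 2 ↦ 3  ≥
P = 3, R = 3 ↦ 3  ≥
So 12 of the 16 assignments meet the threshold.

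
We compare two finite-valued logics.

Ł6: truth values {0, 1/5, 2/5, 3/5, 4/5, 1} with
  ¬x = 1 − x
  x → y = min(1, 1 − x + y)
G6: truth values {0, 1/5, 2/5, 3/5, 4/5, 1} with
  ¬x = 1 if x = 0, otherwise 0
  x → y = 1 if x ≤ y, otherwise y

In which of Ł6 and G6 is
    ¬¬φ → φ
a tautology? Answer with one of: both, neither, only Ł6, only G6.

only Ł6

In Ł6: every assignment gives 1 — tautology.
In G6: at φ = 1/5 the value is 1/5 — not a tautology.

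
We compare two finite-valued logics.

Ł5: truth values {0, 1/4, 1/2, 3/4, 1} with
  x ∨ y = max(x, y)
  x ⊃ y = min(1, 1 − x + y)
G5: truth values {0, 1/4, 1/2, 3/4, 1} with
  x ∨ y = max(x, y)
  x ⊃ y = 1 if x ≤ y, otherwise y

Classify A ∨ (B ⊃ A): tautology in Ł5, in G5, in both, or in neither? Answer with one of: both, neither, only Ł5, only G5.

In Ł5: at A = 0, B = 1/4 the value is 3/4 — not a tautology.
In G5: at A = 0, B = 1/4 the value is 0 — not a tautology.

neither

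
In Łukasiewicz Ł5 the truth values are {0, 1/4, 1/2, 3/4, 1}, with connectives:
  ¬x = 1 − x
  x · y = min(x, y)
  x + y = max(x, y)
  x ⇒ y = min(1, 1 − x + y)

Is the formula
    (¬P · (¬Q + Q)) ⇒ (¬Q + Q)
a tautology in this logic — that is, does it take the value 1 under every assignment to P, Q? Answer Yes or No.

At P = 3/4, Q = 3/4, for instance:
¬P = ¬3/4 = 1/4
¬Q = ¬3/4 = 1/4
¬Q + Q = 1/4 + 3/4 = 3/4
¬P · (¬Q + Q) = 1/4 · 3/4 = 1/4
(¬P · (¬Q + Q)) ⇒ (¬Q + Q) = 1/4 ⇒ 3/4 = 1
and checking the remaining 24 assignments likewise gives ≥ 1 in every case.

Yes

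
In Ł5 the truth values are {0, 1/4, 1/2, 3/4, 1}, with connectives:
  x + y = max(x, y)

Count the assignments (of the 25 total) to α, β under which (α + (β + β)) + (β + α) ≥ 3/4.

16

value 1: 9 assignments (counts)
value 3/4: 7 assignments (counts)
value 1/2: 5 assignments
value 1/4: 3 assignments
value 0: 1 assignment
So 16 of the 25 assignments meet the threshold.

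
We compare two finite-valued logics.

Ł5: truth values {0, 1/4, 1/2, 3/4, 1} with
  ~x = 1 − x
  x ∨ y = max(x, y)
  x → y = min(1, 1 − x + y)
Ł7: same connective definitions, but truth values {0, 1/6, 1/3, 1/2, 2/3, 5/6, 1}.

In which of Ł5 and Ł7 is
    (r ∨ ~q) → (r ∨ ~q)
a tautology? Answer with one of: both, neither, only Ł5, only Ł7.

In Ł5: every assignment gives 1 — tautology.
In Ł7: every assignment gives 1 — tautology.

both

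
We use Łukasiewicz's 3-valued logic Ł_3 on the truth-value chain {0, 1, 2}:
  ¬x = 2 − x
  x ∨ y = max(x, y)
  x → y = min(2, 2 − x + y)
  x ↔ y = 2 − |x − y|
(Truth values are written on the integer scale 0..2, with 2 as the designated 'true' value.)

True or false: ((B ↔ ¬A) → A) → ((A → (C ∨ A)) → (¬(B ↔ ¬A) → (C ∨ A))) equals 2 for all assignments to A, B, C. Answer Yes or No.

Counterexample: take A = 0, B = 0, C = 0.
¬A = ¬0 = 2
B ↔ ¬A = 0 ↔ 2 = 0
(B ↔ ¬A) → A = 0 → 0 = 2
C ∨ A = 0 ∨ 0 = 0
A → (C ∨ A) = 0 → 0 = 2
¬A = ¬0 = 2
B ↔ ¬A = 0 ↔ 2 = 0
¬(B ↔ ¬A) = ¬0 = 2
C ∨ A = 0 ∨ 0 = 0
¬(B ↔ ¬A) → (C ∨ A) = 2 → 0 = 0
(A → (C ∨ A)) → (¬(B ↔ ¬A) → (C ∨ A)) = 2 → 0 = 0
((B ↔ ¬A) → A) → ((A → (C ∨ A)) → (¬(B ↔ ¬A) → (C ∨ A))) = 2 → 0 = 0
This gives 0 ≠ 2.

No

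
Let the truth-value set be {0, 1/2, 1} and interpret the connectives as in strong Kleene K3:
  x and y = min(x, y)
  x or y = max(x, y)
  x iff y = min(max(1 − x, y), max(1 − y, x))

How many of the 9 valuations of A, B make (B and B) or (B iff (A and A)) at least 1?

A = 0, B = 0 ↦ 1  ≥
A = 0, B = 1/2 ↦ 1/2  <
A = 0, B = 1 ↦ 1  ≥
A = 1/2, B = 0 ↦ 1/2  <
A = 1/2, B = 1/2 ↦ 1/2  <
A = 1/2, B = 1 ↦ 1  ≥
A = 1, B = 0 ↦ 0  <
A = 1, B = 1/2 ↦ 1/2  <
A = 1, B = 1 ↦ 1  ≥
So 4 of the 9 assignments meet the threshold.

4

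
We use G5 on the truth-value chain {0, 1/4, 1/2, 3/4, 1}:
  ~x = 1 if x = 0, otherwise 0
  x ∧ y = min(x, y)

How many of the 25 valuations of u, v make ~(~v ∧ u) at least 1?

value 1: 21 assignments (counts)
value 0: 4 assignments
So 21 of the 25 assignments meet the threshold.

21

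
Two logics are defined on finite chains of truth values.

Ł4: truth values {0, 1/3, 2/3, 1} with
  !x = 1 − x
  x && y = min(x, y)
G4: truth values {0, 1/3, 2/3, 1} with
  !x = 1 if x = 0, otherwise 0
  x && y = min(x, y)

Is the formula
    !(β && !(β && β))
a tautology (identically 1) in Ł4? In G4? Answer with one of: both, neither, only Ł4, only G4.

only G4

In Ł4: at β = 1/3 the value is 2/3 — not a tautology.
In G4: every assignment gives 1 — tautology.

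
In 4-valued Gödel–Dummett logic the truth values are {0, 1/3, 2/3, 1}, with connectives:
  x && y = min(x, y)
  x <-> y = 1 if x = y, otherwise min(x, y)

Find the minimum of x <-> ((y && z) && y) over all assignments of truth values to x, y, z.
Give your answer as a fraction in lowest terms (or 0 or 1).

Take x = 0, y = 1/3, z = 1/3:
y && z = 1/3 && 1/3 = 1/3
(y && z) && y = 1/3 && 1/3 = 1/3
x <-> ((y && z) && y) = 0 <-> 1/3 = 0
No assignment yields a value below 0, so this is the minimum.

0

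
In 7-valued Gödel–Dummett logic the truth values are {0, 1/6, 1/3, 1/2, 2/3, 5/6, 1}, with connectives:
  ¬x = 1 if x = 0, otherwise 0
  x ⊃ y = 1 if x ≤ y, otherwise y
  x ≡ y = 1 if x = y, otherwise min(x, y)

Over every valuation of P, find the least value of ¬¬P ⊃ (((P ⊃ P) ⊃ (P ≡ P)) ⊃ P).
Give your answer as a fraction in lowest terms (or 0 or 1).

1/6

Take P = 1/6:
¬P = ¬1/6 = 0
¬¬P = ¬0 = 1
P ⊃ P = 1/6 ⊃ 1/6 = 1
P ≡ P = 1/6 ≡ 1/6 = 1
(P ⊃ P) ⊃ (P ≡ P) = 1 ⊃ 1 = 1
((P ⊃ P) ⊃ (P ≡ P)) ⊃ P = 1 ⊃ 1/6 = 1/6
¬¬P ⊃ (((P ⊃ P) ⊃ (P ≡ P)) ⊃ P) = 1 ⊃ 1/6 = 1/6
No assignment yields a value below 1/6, so this is the minimum.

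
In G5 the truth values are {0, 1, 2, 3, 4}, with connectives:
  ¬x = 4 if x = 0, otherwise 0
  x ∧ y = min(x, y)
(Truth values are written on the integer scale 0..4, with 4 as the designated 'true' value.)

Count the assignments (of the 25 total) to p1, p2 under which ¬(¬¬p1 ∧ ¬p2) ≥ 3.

value 4: 21 assignments (counts)
value 0: 4 assignments
So 21 of the 25 assignments meet the threshold.

21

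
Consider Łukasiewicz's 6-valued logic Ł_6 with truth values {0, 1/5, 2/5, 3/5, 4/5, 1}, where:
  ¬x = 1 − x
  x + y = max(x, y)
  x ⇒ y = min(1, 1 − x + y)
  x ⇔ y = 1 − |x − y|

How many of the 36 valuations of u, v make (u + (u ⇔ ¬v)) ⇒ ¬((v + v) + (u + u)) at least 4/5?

11

value 1: 8 assignments (counts)
value 4/5: 3 assignments (counts)
value 3/5: 4 assignments
value 2/5: 10 assignments
value 1/5: 4 assignments
value 0: 7 assignments
So 11 of the 36 assignments meet the threshold.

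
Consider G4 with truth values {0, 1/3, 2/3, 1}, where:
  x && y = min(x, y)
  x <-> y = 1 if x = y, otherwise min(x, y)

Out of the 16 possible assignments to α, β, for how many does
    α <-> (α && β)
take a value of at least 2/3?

α = 0, β = 0 ↦ 1  ≥
α = 0, β = 1/3 ↦ 1  ≥
α = 0, β = 2/3 ↦ 1  ≥
α = 0, β = 1 ↦ 1  ≥
α = 1/3, β = 0 ↦ 0  <
α = 1/3, β = 1/3 ↦ 1  ≥
α = 1/3, β = 2/3 ↦ 1  ≥
α = 1/3, β = 1 ↦ 1  ≥
α = 2/3, β = 0 ↦ 0  <
α = 2/3, β = 1/3 ↦ 1/3  <
α = 2/3, β = 2/3 ↦ 1  ≥
α = 2/3, β = 1 ↦ 1  ≥
α = 1, β = 0 ↦ 0  <
α = 1, β = 1/3 ↦ 1/3  <
α = 1, β = 2/3 ↦ 2/3  ≥
α = 1, β = 1 ↦ 1  ≥
So 11 of the 16 assignments meet the threshold.

11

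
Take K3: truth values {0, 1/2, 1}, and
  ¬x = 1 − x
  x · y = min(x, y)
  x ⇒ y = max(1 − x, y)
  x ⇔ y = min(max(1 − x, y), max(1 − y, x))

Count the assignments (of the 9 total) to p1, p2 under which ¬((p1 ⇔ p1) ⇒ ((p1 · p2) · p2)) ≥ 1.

p1 = 0, p2 = 0 ↦ 1  ≥
p1 = 0, p2 = 1/2 ↦ 1  ≥
p1 = 0, p2 = 1 ↦ 1  ≥
p1 = 1/2, p2 = 0 ↦ 1/2  <
p1 = 1/2, p2 = 1/2 ↦ 1/2  <
p1 = 1/2, p2 = 1 ↦ 1/2  <
p1 = 1, p2 = 0 ↦ 1  ≥
p1 = 1, p2 = 1/2 ↦ 1/2  <
p1 = 1, p2 = 1 ↦ 0  <
So 4 of the 9 assignments meet the threshold.

4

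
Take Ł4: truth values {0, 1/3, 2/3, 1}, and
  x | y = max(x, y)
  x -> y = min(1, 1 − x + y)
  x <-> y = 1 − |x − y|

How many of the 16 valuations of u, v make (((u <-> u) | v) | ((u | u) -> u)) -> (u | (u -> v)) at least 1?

13

u = 0, v = 0 ↦ 1  ≥
u = 0, v = 1/3 ↦ 1  ≥
u = 0, v = 2/3 ↦ 1  ≥
u = 0, v = 1 ↦ 1  ≥
u = 1/3, v = 0 ↦ 2/3  <
u = 1/3, v = 1/3 ↦ 1  ≥
u = 1/3, v = 2/3 ↦ 1  ≥
u = 1/3, v = 1 ↦ 1  ≥
u = 2/3, v = 0 ↦ 2/3  <
u = 2/3, v = 1/3 ↦ 2/3  <
u = 2/3, v = 2/3 ↦ 1  ≥
u = 2/3, v = 1 ↦ 1  ≥
u = 1, v = 0 ↦ 1  ≥
u = 1, v = 1/3 ↦ 1  ≥
u = 1, v = 2/3 ↦ 1  ≥
u = 1, v = 1 ↦ 1  ≥
So 13 of the 16 assignments meet the threshold.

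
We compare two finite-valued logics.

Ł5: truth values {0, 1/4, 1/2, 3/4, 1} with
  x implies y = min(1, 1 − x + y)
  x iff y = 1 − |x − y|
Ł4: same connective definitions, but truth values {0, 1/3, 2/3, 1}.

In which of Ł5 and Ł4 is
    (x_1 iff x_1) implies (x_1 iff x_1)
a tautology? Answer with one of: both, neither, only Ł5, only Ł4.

both

In Ł5: every assignment gives 1 — tautology.
In Ł4: every assignment gives 1 — tautology.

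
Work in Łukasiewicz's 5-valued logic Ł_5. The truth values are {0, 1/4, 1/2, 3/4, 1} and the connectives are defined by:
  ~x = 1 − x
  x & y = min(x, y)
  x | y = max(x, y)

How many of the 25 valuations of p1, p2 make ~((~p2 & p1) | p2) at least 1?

value 1: 1 assignment (counts)
value 3/4: 3 assignments
value 1/2: 7 assignments
value 1/4: 8 assignments
value 0: 6 assignments
So 1 of the 25 assignments meets the threshold.

1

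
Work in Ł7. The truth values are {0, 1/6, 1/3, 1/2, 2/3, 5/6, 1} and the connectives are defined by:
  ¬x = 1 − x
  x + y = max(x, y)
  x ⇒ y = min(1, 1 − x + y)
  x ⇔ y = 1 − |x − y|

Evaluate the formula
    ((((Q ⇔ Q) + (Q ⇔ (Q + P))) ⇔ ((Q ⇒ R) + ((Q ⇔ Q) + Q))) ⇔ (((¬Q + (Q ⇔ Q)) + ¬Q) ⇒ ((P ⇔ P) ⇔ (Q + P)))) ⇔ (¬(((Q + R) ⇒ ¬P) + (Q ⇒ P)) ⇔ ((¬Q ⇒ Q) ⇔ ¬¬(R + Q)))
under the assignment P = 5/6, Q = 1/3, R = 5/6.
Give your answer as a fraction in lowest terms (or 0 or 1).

Q ⇔ Q = 1/3 ⇔ 1/3 = 1
Q + P = 1/3 + 5/6 = 5/6
Q ⇔ (Q + P) = 1/3 ⇔ 5/6 = 1/2
(Q ⇔ Q) + (Q ⇔ (Q + P)) = 1 + 1/2 = 1
Q ⇒ R = 1/3 ⇒ 5/6 = 1
Q ⇔ Q = 1/3 ⇔ 1/3 = 1
(Q ⇔ Q) + Q = 1 + 1/3 = 1
(Q ⇒ R) + ((Q ⇔ Q) + Q) = 1 + 1 = 1
((Q ⇔ Q) + (Q ⇔ (Q + P))) ⇔ ((Q ⇒ R) + ((Q ⇔ Q) + Q)) = 1 ⇔ 1 = 1
¬Q = ¬1/3 = 2/3
Q ⇔ Q = 1/3 ⇔ 1/3 = 1
¬Q + (Q ⇔ Q) = 2/3 + 1 = 1
¬Q = ¬1/3 = 2/3
(¬Q + (Q ⇔ Q)) + ¬Q = 1 + 2/3 = 1
P ⇔ P = 5/6 ⇔ 5/6 = 1
Q + P = 1/3 + 5/6 = 5/6
(P ⇔ P) ⇔ (Q + P) = 1 ⇔ 5/6 = 5/6
((¬Q + (Q ⇔ Q)) + ¬Q) ⇒ ((P ⇔ P) ⇔ (Q + P)) = 1 ⇒ 5/6 = 5/6
(((Q ⇔ Q) + (Q ⇔ (Q + P))) ⇔ ((Q ⇒ R) + ((Q ⇔ Q) + Q))) ⇔ (((¬Q + (Q ⇔ Q)) + ¬Q) ⇒ ((P ⇔ P) ⇔ (Q + P))) = 1 ⇔ 5/6 = 5/6
Q + R = 1/3 + 5/6 = 5/6
¬P = ¬5/6 = 1/6
(Q + R) ⇒ ¬P = 5/6 ⇒ 1/6 = 1/3
Q ⇒ P = 1/3 ⇒ 5/6 = 1
((Q + R) ⇒ ¬P) + (Q ⇒ P) = 1/3 + 1 = 1
¬(((Q + R) ⇒ ¬P) + (Q ⇒ P)) = ¬1 = 0
¬Q = ¬1/3 = 2/3
¬Q ⇒ Q = 2/3 ⇒ 1/3 = 2/3
R + Q = 5/6 + 1/3 = 5/6
¬(R + Q) = ¬5/6 = 1/6
¬¬(R + Q) = ¬1/6 = 5/6
(¬Q ⇒ Q) ⇔ ¬¬(R + Q) = 2/3 ⇔ 5/6 = 5/6
¬(((Q + R) ⇒ ¬P) + (Q ⇒ P)) ⇔ ((¬Q ⇒ Q) ⇔ ¬¬(R + Q)) = 0 ⇔ 5/6 = 1/6
((((Q ⇔ Q) + (Q ⇔ (Q + P))) ⇔ ((Q ⇒ R) + ((Q ⇔ Q) + Q))) ⇔ (((¬Q + (Q ⇔ Q)) + ¬Q) ⇒ ((P ⇔ P) ⇔ (Q + P)))) ⇔ (¬(((Q + R) ⇒ ¬P) + (Q ⇒ P)) ⇔ ((¬Q ⇒ Q) ⇔ ¬¬(R + Q))) = 5/6 ⇔ 1/6 = 1/3

1/3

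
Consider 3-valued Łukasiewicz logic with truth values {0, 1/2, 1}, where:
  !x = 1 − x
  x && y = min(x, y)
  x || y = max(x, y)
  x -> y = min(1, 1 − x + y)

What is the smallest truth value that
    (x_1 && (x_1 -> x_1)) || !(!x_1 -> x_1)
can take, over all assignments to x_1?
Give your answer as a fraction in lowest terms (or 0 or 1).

Take x_1 = 1/2:
x_1 -> x_1 = 1/2 -> 1/2 = 1
x_1 && (x_1 -> x_1) = 1/2 && 1 = 1/2
!x_1 = !1/2 = 1/2
!x_1 -> x_1 = 1/2 -> 1/2 = 1
!(!x_1 -> x_1) = !1 = 0
(x_1 && (x_1 -> x_1)) || !(!x_1 -> x_1) = 1/2 || 0 = 1/2
No assignment yields a value below 1/2, so this is the minimum.

1/2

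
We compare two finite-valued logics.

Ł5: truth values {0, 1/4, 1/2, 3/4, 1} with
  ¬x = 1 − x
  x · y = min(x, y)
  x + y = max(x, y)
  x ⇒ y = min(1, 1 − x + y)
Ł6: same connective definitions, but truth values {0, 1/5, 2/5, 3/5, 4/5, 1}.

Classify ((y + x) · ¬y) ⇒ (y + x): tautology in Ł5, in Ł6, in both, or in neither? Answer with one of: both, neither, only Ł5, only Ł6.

In Ł5: every assignment gives 1 — tautology.
In Ł6: every assignment gives 1 — tautology.

both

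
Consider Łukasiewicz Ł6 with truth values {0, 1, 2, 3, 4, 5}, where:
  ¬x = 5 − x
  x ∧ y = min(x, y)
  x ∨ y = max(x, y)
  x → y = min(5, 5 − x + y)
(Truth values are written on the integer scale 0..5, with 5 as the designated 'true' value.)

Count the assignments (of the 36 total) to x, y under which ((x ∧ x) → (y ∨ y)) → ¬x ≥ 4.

20

value 5: 11 assignments (counts)
value 4: 9 assignments (counts)
value 3: 7 assignments
value 2: 5 assignments
value 1: 3 assignments
value 0: 1 assignment
So 20 of the 36 assignments meet the threshold.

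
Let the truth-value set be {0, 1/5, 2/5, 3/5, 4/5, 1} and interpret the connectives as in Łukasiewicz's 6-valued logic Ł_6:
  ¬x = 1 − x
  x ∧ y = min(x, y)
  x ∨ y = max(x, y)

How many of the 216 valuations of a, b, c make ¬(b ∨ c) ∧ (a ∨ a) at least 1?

1

value 1: 1 assignment (counts)
value 4/5: 7 assignments
value 3/5: 19 assignments
value 2/5: 37 assignments
value 1/5: 61 assignments
value 0: 91 assignments
So 1 of the 216 assignments meets the threshold.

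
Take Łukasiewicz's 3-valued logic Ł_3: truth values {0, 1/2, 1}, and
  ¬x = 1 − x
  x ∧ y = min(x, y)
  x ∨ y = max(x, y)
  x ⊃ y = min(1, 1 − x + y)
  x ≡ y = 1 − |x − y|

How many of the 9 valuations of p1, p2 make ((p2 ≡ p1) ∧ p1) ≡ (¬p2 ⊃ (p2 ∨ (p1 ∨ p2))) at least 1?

3

p1 = 0, p2 = 0 ↦ 1  ≥
p1 = 0, p2 = 1/2 ↦ 0  <
p1 = 0, p2 = 1 ↦ 0  <
p1 = 1/2, p2 = 0 ↦ 1  ≥
p1 = 1/2, p2 = 1/2 ↦ 1/2  <
p1 = 1/2, p2 = 1 ↦ 1/2  <
p1 = 1, p2 = 0 ↦ 0  <
p1 = 1, p2 = 1/2 ↦ 1/2  <
p1 = 1, p2 = 1 ↦ 1  ≥
So 3 of the 9 assignments meet the threshold.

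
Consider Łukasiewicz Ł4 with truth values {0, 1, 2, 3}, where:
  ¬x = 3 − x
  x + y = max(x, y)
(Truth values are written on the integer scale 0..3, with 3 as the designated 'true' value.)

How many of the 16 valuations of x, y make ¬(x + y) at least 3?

1

x = 0, y = 0 ↦ 3  ≥
x = 0, y = 1 ↦ 2  <
x = 0, y = 2 ↦ 1  <
x = 0, y = 3 ↦ 0  <
x = 1, y = 0 ↦ 2  <
x = 1, y = 1 ↦ 2  <
x = 1, y = 2 ↦ 1  <
x = 1, y = 3 ↦ 0  <
x = 2, y = 0 ↦ 1  <
x = 2, y = 1 ↦ 1  <
x = 2, y = 2 ↦ 1  <
x = 2, y = 3 ↦ 0  <
x = 3, y = 0 ↦ 0  <
x = 3, y = 1 ↦ 0  <
x = 3, y = 2 ↦ 0  <
x = 3, y = 3 ↦ 0  <
So 1 of the 16 assignments meets the threshold.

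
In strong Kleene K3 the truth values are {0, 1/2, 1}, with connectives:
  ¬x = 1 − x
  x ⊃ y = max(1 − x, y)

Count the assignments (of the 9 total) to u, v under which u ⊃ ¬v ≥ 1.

u = 0, v = 0 ↦ 1  ≥
u = 0, v = 1/2 ↦ 1  ≥
u = 0, v = 1 ↦ 1  ≥
u = 1/2, v = 0 ↦ 1  ≥
u = 1/2, v = 1/2 ↦ 1/2  <
u = 1/2, v = 1 ↦ 1/2  <
u = 1, v = 0 ↦ 1  ≥
u = 1, v = 1/2 ↦ 1/2  <
u = 1, v = 1 ↦ 0  <
So 5 of the 9 assignments meet the threshold.

5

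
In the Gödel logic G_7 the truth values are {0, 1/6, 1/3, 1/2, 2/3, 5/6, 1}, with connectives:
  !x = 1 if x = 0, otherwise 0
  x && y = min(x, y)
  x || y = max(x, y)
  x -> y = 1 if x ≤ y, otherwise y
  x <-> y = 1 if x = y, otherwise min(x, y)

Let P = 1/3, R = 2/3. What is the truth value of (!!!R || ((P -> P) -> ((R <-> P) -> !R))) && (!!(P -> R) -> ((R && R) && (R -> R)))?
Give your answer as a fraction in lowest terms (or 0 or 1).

!R = !2/3 = 0
!!R = !0 = 1
!!!R = !1 = 0
P -> P = 1/3 -> 1/3 = 1
R <-> P = 2/3 <-> 1/3 = 1/3
!R = !2/3 = 0
(R <-> P) -> !R = 1/3 -> 0 = 0
(P -> P) -> ((R <-> P) -> !R) = 1 -> 0 = 0
!!!R || ((P -> P) -> ((R <-> P) -> !R)) = 0 || 0 = 0
P -> R = 1/3 -> 2/3 = 1
!(P -> R) = !1 = 0
!!(P -> R) = !0 = 1
R && R = 2/3 && 2/3 = 2/3
R -> R = 2/3 -> 2/3 = 1
(R && R) && (R -> R) = 2/3 && 1 = 2/3
!!(P -> R) -> ((R && R) && (R -> R)) = 1 -> 2/3 = 2/3
(!!!R || ((P -> P) -> ((R <-> P) -> !R))) && (!!(P -> R) -> ((R && R) && (R -> R))) = 0 && 2/3 = 0

0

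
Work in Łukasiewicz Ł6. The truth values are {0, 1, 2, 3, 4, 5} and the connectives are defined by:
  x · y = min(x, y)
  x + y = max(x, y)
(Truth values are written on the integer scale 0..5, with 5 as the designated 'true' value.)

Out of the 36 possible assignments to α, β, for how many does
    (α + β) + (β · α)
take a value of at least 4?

value 5: 11 assignments (counts)
value 4: 9 assignments (counts)
value 3: 7 assignments
value 2: 5 assignments
value 1: 3 assignments
value 0: 1 assignment
So 20 of the 36 assignments meet the threshold.

20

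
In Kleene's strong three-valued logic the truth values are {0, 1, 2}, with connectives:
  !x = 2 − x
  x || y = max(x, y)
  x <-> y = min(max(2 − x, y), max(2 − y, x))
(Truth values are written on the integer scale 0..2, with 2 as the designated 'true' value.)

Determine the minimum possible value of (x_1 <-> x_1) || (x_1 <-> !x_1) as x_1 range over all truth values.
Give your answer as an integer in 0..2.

Take x_1 = 1:
x_1 <-> x_1 = 1 <-> 1 = 1
!x_1 = !1 = 1
x_1 <-> !x_1 = 1 <-> 1 = 1
(x_1 <-> x_1) || (x_1 <-> !x_1) = 1 || 1 = 1
No assignment yields a value below 1, so this is the minimum.

1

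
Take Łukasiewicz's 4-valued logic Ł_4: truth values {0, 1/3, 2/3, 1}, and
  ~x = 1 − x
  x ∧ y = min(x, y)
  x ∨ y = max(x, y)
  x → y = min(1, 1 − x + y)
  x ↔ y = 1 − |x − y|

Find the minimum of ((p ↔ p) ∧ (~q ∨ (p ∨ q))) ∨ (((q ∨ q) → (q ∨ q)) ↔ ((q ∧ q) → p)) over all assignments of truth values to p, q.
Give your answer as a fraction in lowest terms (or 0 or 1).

Take p = 0, q = 1/3:
p ↔ p = 0 ↔ 0 = 1
~q = ~1/3 = 2/3
p ∨ q = 0 ∨ 1/3 = 1/3
~q ∨ (p ∨ q) = 2/3 ∨ 1/3 = 2/3
(p ↔ p) ∧ (~q ∨ (p ∨ q)) = 1 ∧ 2/3 = 2/3
q ∨ q = 1/3 ∨ 1/3 = 1/3
q ∨ q = 1/3 ∨ 1/3 = 1/3
(q ∨ q) → (q ∨ q) = 1/3 → 1/3 = 1
q ∧ q = 1/3 ∧ 1/3 = 1/3
(q ∧ q) → p = 1/3 → 0 = 2/3
((q ∨ q) → (q ∨ q)) ↔ ((q ∧ q) → p) = 1 ↔ 2/3 = 2/3
((p ↔ p) ∧ (~q ∨ (p ∨ q))) ∨ (((q ∨ q) → (q ∨ q)) ↔ ((q ∧ q) → p)) = 2/3 ∨ 2/3 = 2/3
No assignment yields a value below 2/3, so this is the minimum.

2/3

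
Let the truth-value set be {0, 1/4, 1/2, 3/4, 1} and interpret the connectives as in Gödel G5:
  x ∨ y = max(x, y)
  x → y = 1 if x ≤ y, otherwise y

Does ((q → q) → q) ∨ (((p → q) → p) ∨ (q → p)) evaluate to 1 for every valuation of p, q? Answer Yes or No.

Counterexample: take p = 0, q = 1/4.
q → q = 1/4 → 1/4 = 1
(q → q) → q = 1 → 1/4 = 1/4
p → q = 0 → 1/4 = 1
(p → q) → p = 1 → 0 = 0
q → p = 1/4 → 0 = 0
((p → q) → p) ∨ (q → p) = 0 ∨ 0 = 0
((q → q) → q) ∨ (((p → q) → p) ∨ (q → p)) = 1/4 ∨ 0 = 1/4
This gives 1/4 ≠ 1.

No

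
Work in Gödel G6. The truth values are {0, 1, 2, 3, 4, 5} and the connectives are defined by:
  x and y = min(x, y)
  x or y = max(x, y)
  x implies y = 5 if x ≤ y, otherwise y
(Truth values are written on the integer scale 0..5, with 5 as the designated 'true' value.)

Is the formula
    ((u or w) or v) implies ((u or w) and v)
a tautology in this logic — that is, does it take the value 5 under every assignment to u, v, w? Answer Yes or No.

No

Counterexample: take u = 0, v = 0, w = 1.
u or w = 0 or 1 = 1
(u or w) or v = 1 or 0 = 1
u or w = 0 or 1 = 1
(u or w) and v = 1 and 0 = 0
((u or w) or v) implies ((u or w) and v) = 1 implies 0 = 0
This gives 0 ≠ 5.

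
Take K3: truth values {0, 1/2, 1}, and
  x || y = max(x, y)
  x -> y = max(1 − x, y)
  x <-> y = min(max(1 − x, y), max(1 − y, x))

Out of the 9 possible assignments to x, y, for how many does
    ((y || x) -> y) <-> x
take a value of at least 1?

x = 0, y = 0 ↦ 0  <
x = 0, y = 1/2 ↦ 1/2  <
x = 0, y = 1 ↦ 0  <
x = 1/2, y = 0 ↦ 1/2  <
x = 1/2, y = 1/2 ↦ 1/2  <
x = 1/2, y = 1 ↦ 1/2  <
x = 1, y = 0 ↦ 0  <
x = 1, y = 1/2 ↦ 1/2  <
x = 1, y = 1 ↦ 1  ≥
So 1 of the 9 assignments meets the threshold.

1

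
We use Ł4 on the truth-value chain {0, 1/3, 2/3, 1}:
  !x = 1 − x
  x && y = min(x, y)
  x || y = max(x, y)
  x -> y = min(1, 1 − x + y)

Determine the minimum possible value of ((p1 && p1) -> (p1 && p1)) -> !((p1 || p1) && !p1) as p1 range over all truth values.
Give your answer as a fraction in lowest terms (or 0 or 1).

2/3

Take p1 = 1/3:
p1 && p1 = 1/3 && 1/3 = 1/3
p1 && p1 = 1/3 && 1/3 = 1/3
(p1 && p1) -> (p1 && p1) = 1/3 -> 1/3 = 1
p1 || p1 = 1/3 || 1/3 = 1/3
!p1 = !1/3 = 2/3
(p1 || p1) && !p1 = 1/3 && 2/3 = 1/3
!((p1 || p1) && !p1) = !1/3 = 2/3
((p1 && p1) -> (p1 && p1)) -> !((p1 || p1) && !p1) = 1 -> 2/3 = 2/3
No assignment yields a value below 2/3, so this is the minimum.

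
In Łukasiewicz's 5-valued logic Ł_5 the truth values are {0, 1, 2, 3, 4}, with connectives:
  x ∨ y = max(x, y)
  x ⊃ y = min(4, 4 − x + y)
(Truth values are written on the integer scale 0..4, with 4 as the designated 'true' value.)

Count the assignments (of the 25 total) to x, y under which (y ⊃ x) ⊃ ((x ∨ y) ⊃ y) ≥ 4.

value 4: 15 assignments (counts)
value 3: 4 assignments
value 2: 3 assignments
value 1: 2 assignments
value 0: 1 assignment
So 15 of the 25 assignments meet the threshold.

15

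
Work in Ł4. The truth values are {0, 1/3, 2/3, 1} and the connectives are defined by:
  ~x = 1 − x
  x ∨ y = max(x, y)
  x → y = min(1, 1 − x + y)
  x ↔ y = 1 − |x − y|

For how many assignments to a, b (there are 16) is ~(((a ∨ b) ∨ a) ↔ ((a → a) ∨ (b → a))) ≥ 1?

a = 0, b = 0 ↦ 1  ≥
a = 0, b = 1/3 ↦ 2/3  <
a = 0, b = 2/3 ↦ 1/3  <
a = 0, b = 1 ↦ 0  <
a = 1/3, b = 0 ↦ 2/3  <
a = 1/3, b = 1/3 ↦ 2/3  <
a = 1/3, b = 2/3 ↦ 1/3  <
a = 1/3, b = 1 ↦ 0  <
a = 2/3, b = 0 ↦ 1/3  <
a = 2/3, b = 1/3 ↦ 1/3  <
a = 2/3, b = 2/3 ↦ 1/3  <
a = 2/3, b = 1 ↦ 0  <
a = 1, b = 0 ↦ 0  <
a = 1, b = 1/3 ↦ 0  <
a = 1, b = 2/3 ↦ 0  <
a = 1, b = 1 ↦ 0  <
So 1 of the 16 assignments meets the threshold.

1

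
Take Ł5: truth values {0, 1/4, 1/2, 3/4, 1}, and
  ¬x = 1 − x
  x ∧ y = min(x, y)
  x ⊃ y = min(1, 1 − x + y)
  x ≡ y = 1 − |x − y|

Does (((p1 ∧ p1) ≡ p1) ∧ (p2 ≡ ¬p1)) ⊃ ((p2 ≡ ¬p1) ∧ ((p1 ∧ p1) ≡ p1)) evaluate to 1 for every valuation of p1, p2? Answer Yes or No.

At p1 = 1/2, p2 = 3/4, for instance:
p1 ∧ p1 = 1/2 ∧ 1/2 = 1/2
(p1 ∧ p1) ≡ p1 = 1/2 ≡ 1/2 = 1
¬p1 = ¬1/2 = 1/2
p2 ≡ ¬p1 = 3/4 ≡ 1/2 = 3/4
((p1 ∧ p1) ≡ p1) ∧ (p2 ≡ ¬p1) = 1 ∧ 3/4 = 3/4
(p2 ≡ ¬p1) ∧ ((p1 ∧ p1) ≡ p1) = 3/4 ∧ 1 = 3/4
(((p1 ∧ p1) ≡ p1) ∧ (p2 ≡ ¬p1)) ⊃ ((p2 ≡ ¬p1) ∧ ((p1 ∧ p1) ≡ p1)) = 3/4 ⊃ 3/4 = 1
and checking the remaining 24 assignments likewise gives ≥ 1 in every case.

Yes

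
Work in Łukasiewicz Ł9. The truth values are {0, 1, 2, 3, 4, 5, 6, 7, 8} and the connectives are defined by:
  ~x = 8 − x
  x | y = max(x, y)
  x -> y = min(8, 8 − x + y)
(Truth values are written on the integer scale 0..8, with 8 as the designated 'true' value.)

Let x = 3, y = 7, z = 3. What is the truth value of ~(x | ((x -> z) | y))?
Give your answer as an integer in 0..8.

0

x -> z = 3 -> 3 = 8
(x -> z) | y = 8 | 7 = 8
x | ((x -> z) | y) = 3 | 8 = 8
~(x | ((x -> z) | y)) = ~8 = 0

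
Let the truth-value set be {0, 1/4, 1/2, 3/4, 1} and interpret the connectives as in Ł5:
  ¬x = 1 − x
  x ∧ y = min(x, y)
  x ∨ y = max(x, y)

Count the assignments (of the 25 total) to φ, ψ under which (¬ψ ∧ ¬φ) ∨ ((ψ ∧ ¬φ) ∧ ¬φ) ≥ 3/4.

8

value 1: 2 assignments (counts)
value 3/4: 6 assignments (counts)
value 1/2: 7 assignments
value 1/4: 5 assignments
value 0: 5 assignments
So 8 of the 25 assignments meet the threshold.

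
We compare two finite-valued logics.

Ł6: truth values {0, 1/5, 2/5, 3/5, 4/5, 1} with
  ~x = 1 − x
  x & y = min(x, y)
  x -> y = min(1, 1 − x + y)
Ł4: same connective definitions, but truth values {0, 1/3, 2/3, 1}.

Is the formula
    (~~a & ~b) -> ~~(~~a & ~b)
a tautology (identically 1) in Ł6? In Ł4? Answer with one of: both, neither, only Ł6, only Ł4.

In Ł6: every assignment gives 1 — tautology.
In Ł4: every assignment gives 1 — tautology.

both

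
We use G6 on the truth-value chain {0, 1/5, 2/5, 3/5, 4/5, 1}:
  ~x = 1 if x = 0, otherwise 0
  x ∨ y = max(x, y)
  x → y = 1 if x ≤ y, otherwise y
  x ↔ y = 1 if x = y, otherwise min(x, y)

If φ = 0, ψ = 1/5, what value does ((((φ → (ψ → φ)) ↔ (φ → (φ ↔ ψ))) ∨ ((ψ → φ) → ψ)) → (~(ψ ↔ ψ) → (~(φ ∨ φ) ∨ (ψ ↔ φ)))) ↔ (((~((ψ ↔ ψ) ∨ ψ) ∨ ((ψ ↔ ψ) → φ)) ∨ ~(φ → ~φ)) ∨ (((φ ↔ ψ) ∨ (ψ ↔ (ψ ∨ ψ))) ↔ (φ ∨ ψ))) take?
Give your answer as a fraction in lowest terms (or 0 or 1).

ψ → φ = 1/5 → 0 = 0
φ → (ψ → φ) = 0 → 0 = 1
φ ↔ ψ = 0 ↔ 1/5 = 0
φ → (φ ↔ ψ) = 0 → 0 = 1
(φ → (ψ → φ)) ↔ (φ → (φ ↔ ψ)) = 1 ↔ 1 = 1
ψ → φ = 1/5 → 0 = 0
(ψ → φ) → ψ = 0 → 1/5 = 1
((φ → (ψ → φ)) ↔ (φ → (φ ↔ ψ))) ∨ ((ψ → φ) → ψ) = 1 ∨ 1 = 1
ψ ↔ ψ = 1/5 ↔ 1/5 = 1
~(ψ ↔ ψ) = ~1 = 0
φ ∨ φ = 0 ∨ 0 = 0
~(φ ∨ φ) = ~0 = 1
ψ ↔ φ = 1/5 ↔ 0 = 0
~(φ ∨ φ) ∨ (ψ ↔ φ) = 1 ∨ 0 = 1
~(ψ ↔ ψ) → (~(φ ∨ φ) ∨ (ψ ↔ φ)) = 0 → 1 = 1
(((φ → (ψ → φ)) ↔ (φ → (φ ↔ ψ))) ∨ ((ψ → φ) → ψ)) → (~(ψ ↔ ψ) → (~(φ ∨ φ) ∨ (ψ ↔ φ))) = 1 → 1 = 1
ψ ↔ ψ = 1/5 ↔ 1/5 = 1
(ψ ↔ ψ) ∨ ψ = 1 ∨ 1/5 = 1
~((ψ ↔ ψ) ∨ ψ) = ~1 = 0
ψ ↔ ψ = 1/5 ↔ 1/5 = 1
(ψ ↔ ψ) → φ = 1 → 0 = 0
~((ψ ↔ ψ) ∨ ψ) ∨ ((ψ ↔ ψ) → φ) = 0 ∨ 0 = 0
~φ = ~0 = 1
φ → ~φ = 0 → 1 = 1
~(φ → ~φ) = ~1 = 0
(~((ψ ↔ ψ) ∨ ψ) ∨ ((ψ ↔ ψ) → φ)) ∨ ~(φ → ~φ) = 0 ∨ 0 = 0
φ ↔ ψ = 0 ↔ 1/5 = 0
ψ ∨ ψ = 1/5 ∨ 1/5 = 1/5
ψ ↔ (ψ ∨ ψ) = 1/5 ↔ 1/5 = 1
(φ ↔ ψ) ∨ (ψ ↔ (ψ ∨ ψ)) = 0 ∨ 1 = 1
φ ∨ ψ = 0 ∨ 1/5 = 1/5
((φ ↔ ψ) ∨ (ψ ↔ (ψ ∨ ψ))) ↔ (φ ∨ ψ) = 1 ↔ 1/5 = 1/5
((~((ψ ↔ ψ) ∨ ψ) ∨ ((ψ ↔ ψ) → φ)) ∨ ~(φ → ~φ)) ∨ (((φ ↔ ψ) ∨ (ψ ↔ (ψ ∨ ψ))) ↔ (φ ∨ ψ)) = 0 ∨ 1/5 = 1/5
((((φ → (ψ → φ)) ↔ (φ → (φ ↔ ψ))) ∨ ((ψ → φ) → ψ)) → (~(ψ ↔ ψ) → (~(φ ∨ φ) ∨ (ψ ↔ φ)))) ↔ (((~((ψ ↔ ψ) ∨ ψ) ∨ ((ψ ↔ ψ) → φ)) ∨ ~(φ → ~φ)) ∨ (((φ ↔ ψ) ∨ (ψ ↔ (ψ ∨ ψ))) ↔ (φ ∨ ψ))) = 1 ↔ 1/5 = 1/5

1/5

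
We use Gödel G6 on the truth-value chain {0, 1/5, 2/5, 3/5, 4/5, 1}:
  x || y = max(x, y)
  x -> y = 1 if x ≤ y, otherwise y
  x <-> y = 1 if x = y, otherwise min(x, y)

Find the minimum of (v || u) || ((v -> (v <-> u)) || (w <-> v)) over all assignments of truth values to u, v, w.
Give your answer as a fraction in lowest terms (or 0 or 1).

Take u = 0, v = 1/5, w = 0:
v || u = 1/5 || 0 = 1/5
v <-> u = 1/5 <-> 0 = 0
v -> (v <-> u) = 1/5 -> 0 = 0
w <-> v = 0 <-> 1/5 = 0
(v -> (v <-> u)) || (w <-> v) = 0 || 0 = 0
(v || u) || ((v -> (v <-> u)) || (w <-> v)) = 1/5 || 0 = 1/5
No assignment yields a value below 1/5, so this is the minimum.

1/5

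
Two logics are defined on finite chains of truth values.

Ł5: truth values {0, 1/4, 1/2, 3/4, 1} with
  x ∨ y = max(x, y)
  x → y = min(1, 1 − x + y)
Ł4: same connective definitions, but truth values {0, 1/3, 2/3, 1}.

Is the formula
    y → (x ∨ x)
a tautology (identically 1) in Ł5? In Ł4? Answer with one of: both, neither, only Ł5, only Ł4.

neither

In Ł5: at x = 0, y = 1/4 the value is 3/4 — not a tautology.
In Ł4: at x = 0, y = 1/3 the value is 2/3 — not a tautology.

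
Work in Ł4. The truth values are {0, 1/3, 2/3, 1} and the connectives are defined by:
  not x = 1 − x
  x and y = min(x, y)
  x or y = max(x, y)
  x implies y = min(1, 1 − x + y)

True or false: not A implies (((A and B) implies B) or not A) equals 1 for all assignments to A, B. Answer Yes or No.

A = 0, B = 0 ↦ 1
A = 0, B = 1/3 ↦ 1
A = 0, B = 2/3 ↦ 1
A = 0, B = 1 ↦ 1
A = 1/3, B = 0 ↦ 1
A = 1/3, B = 1/3 ↦ 1
A = 1/3, B = 2/3 ↦ 1
A = 1/3, B = 1 ↦ 1
A = 2/3, B = 0 ↦ 1
A = 2/3, B = 1/3 ↦ 1
A = 2/3, B = 2/3 ↦ 1
A = 2/3, B = 1 ↦ 1
A = 1, B = 0 ↦ 1
A = 1, B = 1/3 ↦ 1
A = 1, B = 2/3 ↦ 1
A = 1, B = 1 ↦ 1
Every assignment gives a value ≥ 1.

Yes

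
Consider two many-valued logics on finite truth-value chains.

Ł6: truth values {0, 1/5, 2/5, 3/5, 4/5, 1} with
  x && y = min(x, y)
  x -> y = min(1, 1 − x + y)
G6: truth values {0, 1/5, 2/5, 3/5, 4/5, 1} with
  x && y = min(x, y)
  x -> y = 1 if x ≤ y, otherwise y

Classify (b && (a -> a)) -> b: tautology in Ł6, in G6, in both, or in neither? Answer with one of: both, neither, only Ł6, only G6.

both

In Ł6: every assignment gives 1 — tautology.
In G6: every assignment gives 1 — tautology.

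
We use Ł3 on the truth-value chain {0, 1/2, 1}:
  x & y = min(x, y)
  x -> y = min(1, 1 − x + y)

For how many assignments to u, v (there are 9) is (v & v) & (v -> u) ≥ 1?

1

u = 0, v = 0 ↦ 0  <
u = 0, v = 1/2 ↦ 1/2  <
u = 0, v = 1 ↦ 0  <
u = 1/2, v = 0 ↦ 0  <
u = 1/2, v = 1/2 ↦ 1/2  <
u = 1/2, v = 1 ↦ 1/2  <
u = 1, v = 0 ↦ 0  <
u = 1, v = 1/2 ↦ 1/2  <
u = 1, v = 1 ↦ 1  ≥
So 1 of the 9 assignments meets the threshold.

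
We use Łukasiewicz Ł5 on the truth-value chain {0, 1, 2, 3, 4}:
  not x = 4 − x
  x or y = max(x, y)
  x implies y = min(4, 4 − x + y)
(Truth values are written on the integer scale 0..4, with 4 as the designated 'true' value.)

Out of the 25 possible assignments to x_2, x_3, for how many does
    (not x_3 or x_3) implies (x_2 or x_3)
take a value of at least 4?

value 4: 18 assignments (counts)
value 3: 2 assignments
value 2: 3 assignments
value 1: 1 assignment
value 0: 1 assignment
So 18 of the 25 assignments meet the threshold.

18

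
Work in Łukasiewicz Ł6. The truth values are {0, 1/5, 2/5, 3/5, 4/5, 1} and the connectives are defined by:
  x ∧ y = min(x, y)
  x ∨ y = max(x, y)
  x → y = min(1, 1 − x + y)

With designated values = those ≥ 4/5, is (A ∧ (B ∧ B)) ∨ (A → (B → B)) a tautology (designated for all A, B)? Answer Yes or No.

Yes

At A = 0, B = 2/5, for instance:
B ∧ B = 2/5 ∧ 2/5 = 2/5
A ∧ (B ∧ B) = 0 ∧ 2/5 = 0
B → B = 2/5 → 2/5 = 1
A → (B → B) = 0 → 1 = 1
(A ∧ (B ∧ B)) ∨ (A → (B → B)) = 0 ∨ 1 = 1
and checking the remaining 35 assignments likewise gives ≥ 4/5 in every case.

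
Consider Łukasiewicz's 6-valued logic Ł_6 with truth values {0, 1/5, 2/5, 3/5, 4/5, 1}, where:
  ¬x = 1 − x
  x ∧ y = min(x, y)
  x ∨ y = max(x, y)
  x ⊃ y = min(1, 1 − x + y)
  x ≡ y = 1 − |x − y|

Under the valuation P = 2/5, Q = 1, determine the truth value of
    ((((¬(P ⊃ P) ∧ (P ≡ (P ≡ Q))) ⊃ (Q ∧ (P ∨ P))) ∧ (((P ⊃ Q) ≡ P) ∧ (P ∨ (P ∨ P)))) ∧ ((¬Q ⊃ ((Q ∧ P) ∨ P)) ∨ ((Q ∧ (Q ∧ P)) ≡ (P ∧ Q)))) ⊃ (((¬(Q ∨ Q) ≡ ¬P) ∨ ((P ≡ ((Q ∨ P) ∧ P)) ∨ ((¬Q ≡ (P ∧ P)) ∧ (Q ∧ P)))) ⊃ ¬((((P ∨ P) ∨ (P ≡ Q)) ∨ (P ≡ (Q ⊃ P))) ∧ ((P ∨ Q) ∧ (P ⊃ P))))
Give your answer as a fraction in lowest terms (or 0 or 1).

P ⊃ P = 2/5 ⊃ 2/5 = 1
¬(P ⊃ P) = ¬1 = 0
P ≡ Q = 2/5 ≡ 1 = 2/5
P ≡ (P ≡ Q) = 2/5 ≡ 2/5 = 1
¬(P ⊃ P) ∧ (P ≡ (P ≡ Q)) = 0 ∧ 1 = 0
P ∨ P = 2/5 ∨ 2/5 = 2/5
Q ∧ (P ∨ P) = 1 ∧ 2/5 = 2/5
(¬(P ⊃ P) ∧ (P ≡ (P ≡ Q))) ⊃ (Q ∧ (P ∨ P)) = 0 ⊃ 2/5 = 1
P ⊃ Q = 2/5 ⊃ 1 = 1
(P ⊃ Q) ≡ P = 1 ≡ 2/5 = 2/5
P ∨ P = 2/5 ∨ 2/5 = 2/5
P ∨ (P ∨ P) = 2/5 ∨ 2/5 = 2/5
((P ⊃ Q) ≡ P) ∧ (P ∨ (P ∨ P)) = 2/5 ∧ 2/5 = 2/5
((¬(P ⊃ P) ∧ (P ≡ (P ≡ Q))) ⊃ (Q ∧ (P ∨ P))) ∧ (((P ⊃ Q) ≡ P) ∧ (P ∨ (P ∨ P))) = 1 ∧ 2/5 = 2/5
¬Q = ¬1 = 0
Q ∧ P = 1 ∧ 2/5 = 2/5
(Q ∧ P) ∨ P = 2/5 ∨ 2/5 = 2/5
¬Q ⊃ ((Q ∧ P) ∨ P) = 0 ⊃ 2/5 = 1
Q ∧ P = 1 ∧ 2/5 = 2/5
Q ∧ (Q ∧ P) = 1 ∧ 2/5 = 2/5
P ∧ Q = 2/5 ∧ 1 = 2/5
(Q ∧ (Q ∧ P)) ≡ (P ∧ Q) = 2/5 ≡ 2/5 = 1
(¬Q ⊃ ((Q ∧ P) ∨ P)) ∨ ((Q ∧ (Q ∧ P)) ≡ (P ∧ Q)) = 1 ∨ 1 = 1
(((¬(P ⊃ P) ∧ (P ≡ (P ≡ Q))) ⊃ (Q ∧ (P ∨ P))) ∧ (((P ⊃ Q) ≡ P) ∧ (P ∨ (P ∨ P)))) ∧ ((¬Q ⊃ ((Q ∧ P) ∨ P)) ∨ ((Q ∧ (Q ∧ P)) ≡ (P ∧ Q))) = 2/5 ∧ 1 = 2/5
Q ∨ Q = 1 ∨ 1 = 1
¬(Q ∨ Q) = ¬1 = 0
¬P = ¬2/5 = 3/5
¬(Q ∨ Q) ≡ ¬P = 0 ≡ 3/5 = 2/5
Q ∨ P = 1 ∨ 2/5 = 1
(Q ∨ P) ∧ P = 1 ∧ 2/5 = 2/5
P ≡ ((Q ∨ P) ∧ P) = 2/5 ≡ 2/5 = 1
¬Q = ¬1 = 0
P ∧ P = 2/5 ∧ 2/5 = 2/5
¬Q ≡ (P ∧ P) = 0 ≡ 2/5 = 3/5
Q ∧ P = 1 ∧ 2/5 = 2/5
(¬Q ≡ (P ∧ P)) ∧ (Q ∧ P) = 3/5 ∧ 2/5 = 2/5
(P ≡ ((Q ∨ P) ∧ P)) ∨ ((¬Q ≡ (P ∧ P)) ∧ (Q ∧ P)) = 1 ∨ 2/5 = 1
(¬(Q ∨ Q) ≡ ¬P) ∨ ((P ≡ ((Q ∨ P) ∧ P)) ∨ ((¬Q ≡ (P ∧ P)) ∧ (Q ∧ P))) = 2/5 ∨ 1 = 1
P ∨ P = 2/5 ∨ 2/5 = 2/5
P ≡ Q = 2/5 ≡ 1 = 2/5
(P ∨ P) ∨ (P ≡ Q) = 2/5 ∨ 2/5 = 2/5
Q ⊃ P = 1 ⊃ 2/5 = 2/5
P ≡ (Q ⊃ P) = 2/5 ≡ 2/5 = 1
((P ∨ P) ∨ (P ≡ Q)) ∨ (P ≡ (Q ⊃ P)) = 2/5 ∨ 1 = 1
P ∨ Q = 2/5 ∨ 1 = 1
P ⊃ P = 2/5 ⊃ 2/5 = 1
(P ∨ Q) ∧ (P ⊃ P) = 1 ∧ 1 = 1
(((P ∨ P) ∨ (P ≡ Q)) ∨ (P ≡ (Q ⊃ P))) ∧ ((P ∨ Q) ∧ (P ⊃ P)) = 1 ∧ 1 = 1
¬((((P ∨ P) ∨ (P ≡ Q)) ∨ (P ≡ (Q ⊃ P))) ∧ ((P ∨ Q) ∧ (P ⊃ P))) = ¬1 = 0
((¬(Q ∨ Q) ≡ ¬P) ∨ ((P ≡ ((Q ∨ P) ∧ P)) ∨ ((¬Q ≡ (P ∧ P)) ∧ (Q ∧ P)))) ⊃ ¬((((P ∨ P) ∨ (P ≡ Q)) ∨ (P ≡ (Q ⊃ P))) ∧ ((P ∨ Q) ∧ (P ⊃ P))) = 1 ⊃ 0 = 0
((((¬(P ⊃ P) ∧ (P ≡ (P ≡ Q))) ⊃ (Q ∧ (P ∨ P))) ∧ (((P ⊃ Q) ≡ P) ∧ (P ∨ (P ∨ P)))) ∧ ((¬Q ⊃ ((Q ∧ P) ∨ P)) ∨ ((Q ∧ (Q ∧ P)) ≡ (P ∧ Q)))) ⊃ (((¬(Q ∨ Q) ≡ ¬P) ∨ ((P ≡ ((Q ∨ P) ∧ P)) ∨ ((¬Q ≡ (P ∧ P)) ∧ (Q ∧ P)))) ⊃ ¬((((P ∨ P) ∨ (P ≡ Q)) ∨ (P ≡ (Q ⊃ P))) ∧ ((P ∨ Q) ∧ (P ⊃ P)))) = 2/5 ⊃ 0 = 3/5

3/5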